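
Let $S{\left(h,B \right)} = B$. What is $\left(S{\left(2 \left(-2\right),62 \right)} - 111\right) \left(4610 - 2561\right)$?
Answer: $-100401$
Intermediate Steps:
$\left(S{\left(2 \left(-2\right),62 \right)} - 111\right) \left(4610 - 2561\right) = \left(62 - 111\right) \left(4610 - 2561\right) = \left(-49\right) 2049 = -100401$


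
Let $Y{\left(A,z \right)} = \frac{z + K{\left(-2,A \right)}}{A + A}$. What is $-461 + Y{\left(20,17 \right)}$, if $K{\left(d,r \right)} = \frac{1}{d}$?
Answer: $- \frac{36847}{80} \approx -460.59$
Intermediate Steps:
$Y{\left(A,z \right)} = \frac{- \frac{1}{2} + z}{2 A}$ ($Y{\left(A,z \right)} = \frac{z + \frac{1}{-2}}{A + A} = \frac{z - \frac{1}{2}}{2 A} = \left(- \frac{1}{2} + z\right) \frac{1}{2 A} = \frac{- \frac{1}{2} + z}{2 A}$)
$-461 + Y{\left(20,17 \right)} = -461 + \frac{-1 + 2 \cdot 17}{4 \cdot 20} = -461 + \frac{1}{4} \cdot \frac{1}{20} \left(-1 + 34\right) = -461 + \frac{1}{4} \cdot \frac{1}{20} \cdot 33 = -461 + \frac{33}{80} = - \frac{36847}{80}$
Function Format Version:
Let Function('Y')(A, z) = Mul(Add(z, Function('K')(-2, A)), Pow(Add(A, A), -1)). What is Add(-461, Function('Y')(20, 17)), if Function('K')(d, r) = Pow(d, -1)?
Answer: Rational(-36847, 80) ≈ -460.59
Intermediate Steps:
Function('Y')(A, z) = Mul(Rational(1, 2), Pow(A, -1), Add(Rational(-1, 2), z)) (Function('Y')(A, z) = Mul(Add(z, Pow(-2, -1)), Pow(Add(A, A), -1)) = Mul(Add(z, Rational(-1, 2)), Pow(Mul(2, A), -1)) = Mul(Add(Rational(-1, 2), z), Mul(Rational(1, 2), Pow(A, -1))) = Mul(Rational(1, 2), Pow(A, -1), Add(Rational(-1, 2), z)))
Add(-461, Function('Y')(20, 17)) = Add(-461, Mul(Rational(1, 4), Pow(20, -1), Add(-1, Mul(2, 17)))) = Add(-461, Mul(Rational(1, 4), Rational(1, 20), Add(-1, 34))) = Add(-461, Mul(Rational(1, 4), Rational(1, 20), 33)) = Add(-461, Rational(33, 80)) = Rational(-36847, 80)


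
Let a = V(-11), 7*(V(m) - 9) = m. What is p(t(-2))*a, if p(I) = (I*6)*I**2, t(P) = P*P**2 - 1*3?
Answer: -415272/7 ≈ -59325.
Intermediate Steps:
V(m) = 9 + m/7
a = 52/7 (a = 9 + (1/7)*(-11) = 9 - 11/7 = 52/7 ≈ 7.4286)
t(P) = -3 + P**3 (t(P) = P**3 - 3 = -3 + P**3)
p(I) = 6*I**3 (p(I) = (6*I)*I**2 = 6*I**3)
p(t(-2))*a = (6*(-3 + (-2)**3)**3)*(52/7) = (6*(-3 - 8)**3)*(52/7) = (6*(-11)**3)*(52/7) = (6*(-1331))*(52/7) = -7986*52/7 = -415272/7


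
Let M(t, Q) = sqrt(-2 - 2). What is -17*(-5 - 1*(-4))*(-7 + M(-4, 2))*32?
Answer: -3808 + 1088*I ≈ -3808.0 + 1088.0*I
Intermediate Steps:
M(t, Q) = 2*I (M(t, Q) = sqrt(-4) = 2*I)
-17*(-5 - 1*(-4))*(-7 + M(-4, 2))*32 = -17*(-5 - 1*(-4))*(-7 + 2*I)*32 = -17*(-5 + 4)*(-7 + 2*I)*32 = -(-17)*(-7 + 2*I)*32 = -17*(7 - 2*I)*32 = (-119 + 34*I)*32 = -3808 + 1088*I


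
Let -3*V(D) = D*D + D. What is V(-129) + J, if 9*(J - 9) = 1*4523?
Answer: -44932/9 ≈ -4992.4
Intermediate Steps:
J = 4604/9 (J = 9 + (1*4523)/9 = 9 + (⅑)*4523 = 9 + 4523/9 = 4604/9 ≈ 511.56)
V(D) = -D/3 - D²/3 (V(D) = -(D*D + D)/3 = -(D² + D)/3 = -(D + D²)/3 = -D/3 - D²/3)
V(-129) + J = -⅓*(-129)*(1 - 129) + 4604/9 = -⅓*(-129)*(-128) + 4604/9 = -5504 + 4604/9 = -44932/9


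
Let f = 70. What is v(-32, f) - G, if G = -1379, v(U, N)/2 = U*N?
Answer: -3101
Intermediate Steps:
v(U, N) = 2*N*U (v(U, N) = 2*(U*N) = 2*(N*U) = 2*N*U)
v(-32, f) - G = 2*70*(-32) - 1*(-1379) = -4480 + 1379 = -3101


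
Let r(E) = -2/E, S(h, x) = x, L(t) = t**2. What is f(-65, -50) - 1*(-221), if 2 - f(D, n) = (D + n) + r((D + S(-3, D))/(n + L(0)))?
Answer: 4404/13 ≈ 338.77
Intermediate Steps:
f(D, n) = 2 - D - n + n/D (f(D, n) = 2 - ((D + n) - 2*(n + 0**2)/(D + D)) = 2 - ((D + n) - 2*(n + 0)/(2*D)) = 2 - ((D + n) - 2*n/(2*D)) = 2 - ((D + n) - n/D) = 2 - (D + n - n/D) = 2 + (-D - n + n/D) = 2 - D - n + n/D)
f(-65, -50) - 1*(-221) = (2 - 1*(-65) - 1*(-50) - 50/(-65)) - 1*(-221) = (2 + 65 + 50 - 50*(-1/65)) + 221 = (2 + 65 + 50 + 10/13) + 221 = 1531/13 + 221 = 4404/13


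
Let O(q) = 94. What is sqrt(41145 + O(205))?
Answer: sqrt(41239) ≈ 203.07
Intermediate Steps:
sqrt(41145 + O(205)) = sqrt(41145 + 94) = sqrt(41239)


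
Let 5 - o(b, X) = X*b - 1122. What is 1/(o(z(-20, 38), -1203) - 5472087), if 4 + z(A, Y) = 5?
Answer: -1/5469757 ≈ -1.8282e-7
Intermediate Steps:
z(A, Y) = 1 (z(A, Y) = -4 + 5 = 1)
o(b, X) = 1127 - X*b (o(b, X) = 5 - (X*b - 1122) = 5 - (-1122 + X*b) = 5 + (1122 - X*b) = 1127 - X*b)
1/(o(z(-20, 38), -1203) - 5472087) = 1/((1127 - 1*(-1203)*1) - 5472087) = 1/((1127 + 1203) - 5472087) = 1/(2330 - 5472087) = 1/(-5469757) = -1/5469757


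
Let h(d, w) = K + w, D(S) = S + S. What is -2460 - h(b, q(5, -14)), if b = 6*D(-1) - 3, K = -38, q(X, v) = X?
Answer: -2427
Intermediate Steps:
D(S) = 2*S
b = -15 (b = 6*(2*(-1)) - 3 = 6*(-2) - 3 = -12 - 3 = -15)
h(d, w) = -38 + w
-2460 - h(b, q(5, -14)) = -2460 - (-38 + 5) = -2460 - 1*(-33) = -2460 + 33 = -2427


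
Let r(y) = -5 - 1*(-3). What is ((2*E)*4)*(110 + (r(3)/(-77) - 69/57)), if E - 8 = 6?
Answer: 2547152/209 ≈ 12187.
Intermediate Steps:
E = 14 (E = 8 + 6 = 14)
r(y) = -2 (r(y) = -5 + 3 = -2)
((2*E)*4)*(110 + (r(3)/(-77) - 69/57)) = ((2*14)*4)*(110 + (-2/(-77) - 69/57)) = (28*4)*(110 + (-2*(-1/77) - 69*1/57)) = 112*(110 + (2/77 - 23/19)) = 112*(110 - 1733/1463) = 112*(159197/1463) = 2547152/209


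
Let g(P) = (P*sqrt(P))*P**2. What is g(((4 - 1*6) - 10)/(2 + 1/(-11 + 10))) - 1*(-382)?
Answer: 382 - 3456*I*sqrt(3) ≈ 382.0 - 5986.0*I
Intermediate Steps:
g(P) = P**(7/2) (g(P) = P**(3/2)*P**2 = P**(7/2))
g(((4 - 1*6) - 10)/(2 + 1/(-11 + 10))) - 1*(-382) = (((4 - 1*6) - 10)/(2 + 1/(-11 + 10)))**(7/2) - 1*(-382) = (((4 - 6) - 10)/(2 + 1/(-1)))**(7/2) + 382 = ((-2 - 10)/(2 - 1))**(7/2) + 382 = (-12/1)**(7/2) + 382 = (-12*1)**(7/2) + 382 = (-12)**(7/2) + 382 = -3456*I*sqrt(3) + 382 = 382 - 3456*I*sqrt(3)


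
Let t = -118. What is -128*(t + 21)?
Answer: 12416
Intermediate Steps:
-128*(t + 21) = -128*(-118 + 21) = -128*(-97) = 12416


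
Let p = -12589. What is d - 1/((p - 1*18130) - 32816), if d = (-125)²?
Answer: 992734376/63535 ≈ 15625.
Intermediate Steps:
d = 15625
d - 1/((p - 1*18130) - 32816) = 15625 - 1/((-12589 - 1*18130) - 32816) = 15625 - 1/((-12589 - 18130) - 32816) = 15625 - 1/(-30719 - 32816) = 15625 - 1/(-63535) = 15625 - 1*(-1/63535) = 15625 + 1/63535 = 992734376/63535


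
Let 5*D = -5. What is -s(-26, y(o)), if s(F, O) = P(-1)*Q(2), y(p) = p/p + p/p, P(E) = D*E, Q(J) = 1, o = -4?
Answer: -1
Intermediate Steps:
D = -1 (D = (⅕)*(-5) = -1)
P(E) = -E
y(p) = 2 (y(p) = 1 + 1 = 2)
s(F, O) = 1 (s(F, O) = -1*(-1)*1 = 1*1 = 1)
-s(-26, y(o)) = -1*1 = -1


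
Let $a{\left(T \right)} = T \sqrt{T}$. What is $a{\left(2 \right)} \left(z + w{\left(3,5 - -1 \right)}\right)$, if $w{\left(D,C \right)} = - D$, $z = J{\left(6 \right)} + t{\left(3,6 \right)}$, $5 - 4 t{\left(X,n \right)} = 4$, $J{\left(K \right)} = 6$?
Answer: $\frac{13 \sqrt{2}}{2} \approx 9.1924$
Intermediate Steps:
$t{\left(X,n \right)} = \frac{1}{4}$ ($t{\left(X,n \right)} = \frac{5}{4} - 1 = \frac{1}{4}$)
$z = \frac{25}{4}$ ($z = 6 + \frac{1}{4} = \frac{25}{4} \approx 6.25$)
$a{\left(T \right)} = T^{\frac{3}{2}}$
$a{\left(2 \right)} \left(z + w{\left(3,5 - -1 \right)}\right) = 2^{\frac{3}{2}} \left(\frac{25}{4} - 3\right) = 2 \sqrt{2} \left(\frac{25}{4} - 3\right) = 2 \sqrt{2} \cdot \frac{13}{4} = \frac{13 \sqrt{2}}{2}$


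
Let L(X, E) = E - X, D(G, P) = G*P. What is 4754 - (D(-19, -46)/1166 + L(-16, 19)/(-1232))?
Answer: 44338585/9328 ≈ 4753.3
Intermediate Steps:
4754 - (D(-19, -46)/1166 + L(-16, 19)/(-1232)) = 4754 - (-19*(-46)/1166 + (19 - 1*(-16))/(-1232)) = 4754 - (874*(1/1166) + (19 + 16)*(-1/1232)) = 4754 - (437/583 + 35*(-1/1232)) = 4754 - (437/583 - 5/176) = 4754 - 1*6727/9328 = 4754 - 6727/9328 = 44338585/9328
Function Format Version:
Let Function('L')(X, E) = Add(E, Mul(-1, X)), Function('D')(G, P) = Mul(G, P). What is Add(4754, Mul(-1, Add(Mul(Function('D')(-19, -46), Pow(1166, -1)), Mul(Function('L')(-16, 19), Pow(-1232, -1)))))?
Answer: Rational(44338585, 9328) ≈ 4753.3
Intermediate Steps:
Add(4754, Mul(-1, Add(Mul(Function('D')(-19, -46), Pow(1166, -1)), Mul(Function('L')(-16, 19), Pow(-1232, -1))))) = Add(4754, Mul(-1, Add(Mul(Mul(-19, -46), Pow(1166, -1)), Mul(Add(19, Mul(-1, -16)), Pow(-1232, -1))))) = Add(4754, Mul(-1, Add(Mul(874, Rational(1, 1166)), Mul(Add(19, 16), Rational(-1, 1232))))) = Add(4754, Mul(-1, Add(Rational(437, 583), Mul(35, Rational(-1, 1232))))) = Add(4754, Mul(-1, Add(Rational(437, 583), Rational(-5, 176)))) = Add(4754, Mul(-1, Rational(6727, 9328))) = Add(4754, Rational(-6727, 9328)) = Rational(44338585, 9328)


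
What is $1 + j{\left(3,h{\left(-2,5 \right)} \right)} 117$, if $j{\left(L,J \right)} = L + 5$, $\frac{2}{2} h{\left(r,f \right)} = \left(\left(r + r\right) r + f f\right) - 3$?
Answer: $937$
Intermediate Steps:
$h{\left(r,f \right)} = -3 + f^{2} + 2 r^{2}$ ($h{\left(r,f \right)} = \left(\left(r + r\right) r + f f\right) - 3 = \left(2 r r + f^{2}\right) - 3 = \left(2 r^{2} + f^{2}\right) - 3 = \left(f^{2} + 2 r^{2}\right) - 3 = -3 + f^{2} + 2 r^{2}$)
$j{\left(L,J \right)} = 5 + L$
$1 + j{\left(3,h{\left(-2,5 \right)} \right)} 117 = 1 + \left(5 + 3\right) 117 = 1 + 8 \cdot 117 = 1 + 936 = 937$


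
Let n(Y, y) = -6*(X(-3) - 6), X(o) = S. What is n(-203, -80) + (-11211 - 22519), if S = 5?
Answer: -33724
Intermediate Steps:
X(o) = 5
n(Y, y) = 6 (n(Y, y) = -6*(5 - 6) = -6*(-1) = 6)
n(-203, -80) + (-11211 - 22519) = 6 + (-11211 - 22519) = 6 - 33730 = -33724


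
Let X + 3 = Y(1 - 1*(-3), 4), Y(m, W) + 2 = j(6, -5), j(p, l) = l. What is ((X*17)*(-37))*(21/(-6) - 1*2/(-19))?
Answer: -405705/19 ≈ -21353.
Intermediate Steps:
Y(m, W) = -7 (Y(m, W) = -2 - 5 = -7)
X = -10 (X = -3 - 7 = -10)
((X*17)*(-37))*(21/(-6) - 1*2/(-19)) = (-10*17*(-37))*(21/(-6) - 1*2/(-19)) = (-170*(-37))*(21*(-⅙) - 2*(-1/19)) = 6290*(-7/2 + 2/19) = 6290*(-129/38) = -405705/19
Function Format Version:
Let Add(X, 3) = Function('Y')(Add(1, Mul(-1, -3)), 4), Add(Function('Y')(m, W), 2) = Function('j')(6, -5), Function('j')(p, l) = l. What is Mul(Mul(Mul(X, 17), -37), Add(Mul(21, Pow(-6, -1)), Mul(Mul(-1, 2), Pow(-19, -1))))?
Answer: Rational(-405705, 19) ≈ -21353.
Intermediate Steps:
Function('Y')(m, W) = -7 (Function('Y')(m, W) = Add(-2, -5) = -7)
X = -10 (X = Add(-3, -7) = -10)
Mul(Mul(Mul(X, 17), -37), Add(Mul(21, Pow(-6, -1)), Mul(Mul(-1, 2), Pow(-19, -1)))) = Mul(Mul(Mul(-10, 17), -37), Add(Mul(21, Pow(-6, -1)), Mul(Mul(-1, 2), Pow(-19, -1)))) = Mul(Mul(-170, -37), Add(Mul(21, Rational(-1, 6)), Mul(-2, Rational(-1, 19)))) = Mul(6290, Add(Rational(-7, 2), Rational(2, 19))) = Mul(6290, Rational(-129, 38)) = Rational(-405705, 19)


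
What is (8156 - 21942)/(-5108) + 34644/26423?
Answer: 270614515/67484342 ≈ 4.0100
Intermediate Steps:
(8156 - 21942)/(-5108) + 34644/26423 = -13786*(-1/5108) + 34644*(1/26423) = 6893/2554 + 34644/26423 = 270614515/67484342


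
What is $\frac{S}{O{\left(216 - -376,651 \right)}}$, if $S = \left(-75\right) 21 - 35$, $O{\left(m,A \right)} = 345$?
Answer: $- \frac{14}{3} \approx -4.6667$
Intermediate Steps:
$S = -1610$ ($S = -1575 - 35 = -1610$)
$\frac{S}{O{\left(216 - -376,651 \right)}} = - \frac{1610}{345} = \left(-1610\right) \frac{1}{345} = - \frac{14}{3}$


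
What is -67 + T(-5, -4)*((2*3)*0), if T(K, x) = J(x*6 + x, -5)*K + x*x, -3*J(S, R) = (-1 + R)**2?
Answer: -67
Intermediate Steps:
J(S, R) = -(-1 + R)**2/3
T(K, x) = x**2 - 12*K (T(K, x) = (-(-1 - 5)**2/3)*K + x*x = (-1/3*(-6)**2)*K + x**2 = (-1/3*36)*K + x**2 = -12*K + x**2 = x**2 - 12*K)
-67 + T(-5, -4)*((2*3)*0) = -67 + ((-4)**2 - 12*(-5))*((2*3)*0) = -67 + (16 + 60)*(6*0) = -67 + 76*0 = -67 + 0 = -67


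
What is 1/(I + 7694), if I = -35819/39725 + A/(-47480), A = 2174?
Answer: 26944900/207288531339 ≈ 0.00012999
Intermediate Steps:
I = -25529261/26944900 (I = -35819/39725 + 2174/(-47480) = -35819*1/39725 + 2174*(-1/47480) = -5117/5675 - 1087/23740 = -25529261/26944900 ≈ -0.94746)
1/(I + 7694) = 1/(-25529261/26944900 + 7694) = 1/(207288531339/26944900) = 26944900/207288531339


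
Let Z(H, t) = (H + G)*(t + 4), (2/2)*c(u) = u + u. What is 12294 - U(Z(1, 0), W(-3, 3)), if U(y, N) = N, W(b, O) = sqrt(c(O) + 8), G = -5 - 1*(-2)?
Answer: 12294 - sqrt(14) ≈ 12290.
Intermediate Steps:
G = -3 (G = -5 + 2 = -3)
c(u) = 2*u (c(u) = u + u = 2*u)
W(b, O) = sqrt(8 + 2*O) (W(b, O) = sqrt(2*O + 8) = sqrt(8 + 2*O))
Z(H, t) = (-3 + H)*(4 + t) (Z(H, t) = (H - 3)*(t + 4) = (-3 + H)*(4 + t))
12294 - U(Z(1, 0), W(-3, 3)) = 12294 - sqrt(8 + 2*3) = 12294 - sqrt(8 + 6) = 12294 - sqrt(14)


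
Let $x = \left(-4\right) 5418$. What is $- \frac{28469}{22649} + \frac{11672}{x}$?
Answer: $- \frac{110167412}{61356141} \approx -1.7955$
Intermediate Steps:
$x = -21672$
$- \frac{28469}{22649} + \frac{11672}{x} = - \frac{28469}{22649} + \frac{11672}{-21672} = \left(-28469\right) \frac{1}{22649} + 11672 \left(- \frac{1}{21672}\right) = - \frac{28469}{22649} - \frac{1459}{2709} = - \frac{110167412}{61356141}$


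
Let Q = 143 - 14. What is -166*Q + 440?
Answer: -20974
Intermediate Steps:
Q = 129
-166*Q + 440 = -166*129 + 440 = -21414 + 440 = -20974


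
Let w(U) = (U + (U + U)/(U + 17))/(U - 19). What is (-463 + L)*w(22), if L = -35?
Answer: -149732/39 ≈ -3839.3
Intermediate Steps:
w(U) = (U + 2*U/(17 + U))/(-19 + U) (w(U) = (U + (2*U)/(17 + U))/(-19 + U) = (U + 2*U/(17 + U))/(-19 + U))
(-463 + L)*w(22) = (-463 - 35)*(22*(19 + 22)/(-323 + 22² - 2*22)) = -10956*41/(-323 + 484 - 44) = -10956*41/117 = -498*902/117 = -149732/39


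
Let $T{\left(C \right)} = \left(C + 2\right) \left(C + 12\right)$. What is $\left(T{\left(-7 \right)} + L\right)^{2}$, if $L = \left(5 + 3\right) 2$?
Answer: $81$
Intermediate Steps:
$T{\left(C \right)} = \left(2 + C\right) \left(12 + C\right)$
$L = 16$ ($L = 8 \cdot 2 = 16$)
$\left(T{\left(-7 \right)} + L\right)^{2} = \left(\left(24 + \left(-7\right)^{2} + 14 \left(-7\right)\right) + 16\right)^{2} = \left(\left(24 + 49 - 98\right) + 16\right)^{2} = \left(-25 + 16\right)^{2} = \left(-9\right)^{2} = 81$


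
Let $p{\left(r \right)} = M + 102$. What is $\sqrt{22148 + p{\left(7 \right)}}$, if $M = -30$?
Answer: $2 \sqrt{5555} \approx 149.06$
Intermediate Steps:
$p{\left(r \right)} = 72$ ($p{\left(r \right)} = -30 + 102 = 72$)
$\sqrt{22148 + p{\left(7 \right)}} = \sqrt{22148 + 72} = \sqrt{22220} = 2 \sqrt{5555}$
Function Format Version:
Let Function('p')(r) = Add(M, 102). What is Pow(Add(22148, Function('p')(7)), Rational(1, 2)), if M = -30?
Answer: Mul(2, Pow(5555, Rational(1, 2))) ≈ 149.06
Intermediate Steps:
Function('p')(r) = 72 (Function('p')(r) = Add(-30, 102) = 72)
Pow(Add(22148, Function('p')(7)), Rational(1, 2)) = Pow(Add(22148, 72), Rational(1, 2)) = Pow(22220, Rational(1, 2)) = Mul(2, Pow(5555, Rational(1, 2)))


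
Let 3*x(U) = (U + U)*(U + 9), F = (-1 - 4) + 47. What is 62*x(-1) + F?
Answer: -866/3 ≈ -288.67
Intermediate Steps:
F = 42 (F = -5 + 47 = 42)
x(U) = 2*U*(9 + U)/3 (x(U) = ((U + U)*(U + 9))/3 = ((2*U)*(9 + U))/3 = (2*U*(9 + U))/3 = 2*U*(9 + U)/3)
62*x(-1) + F = 62*((2/3)*(-1)*(9 - 1)) + 42 = 62*((2/3)*(-1)*8) + 42 = 62*(-16/3) + 42 = -992/3 + 42 = -866/3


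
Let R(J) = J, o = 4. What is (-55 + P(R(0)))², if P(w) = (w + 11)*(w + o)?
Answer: 121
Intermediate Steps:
P(w) = (4 + w)*(11 + w) (P(w) = (w + 11)*(w + 4) = (11 + w)*(4 + w) = (4 + w)*(11 + w))
(-55 + P(R(0)))² = (-55 + (44 + 0² + 15*0))² = (-55 + (44 + 0 + 0))² = (-55 + 44)² = (-11)² = 121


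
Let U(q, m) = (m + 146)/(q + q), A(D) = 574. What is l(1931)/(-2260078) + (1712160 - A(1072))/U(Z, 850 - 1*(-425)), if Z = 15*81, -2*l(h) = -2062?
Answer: 9400012407345389/3211570838 ≈ 2.9269e+6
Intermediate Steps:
l(h) = 1031 (l(h) = -½*(-2062) = 1031)
Z = 1215
U(q, m) = (146 + m)/(2*q) (U(q, m) = (146 + m)/((2*q)) = (146 + m)*(1/(2*q)) = (146 + m)/(2*q))
l(1931)/(-2260078) + (1712160 - A(1072))/U(Z, 850 - 1*(-425)) = 1031/(-2260078) + (1712160 - 1*574)/(((½)*(146 + (850 - 1*(-425)))/1215)) = 1031*(-1/2260078) + (1712160 - 574)/(((½)*(1/1215)*(146 + (850 + 425)))) = -1031/2260078 + 1711586/(((½)*(1/1215)*(146 + 1275))) = -1031/2260078 + 1711586/(((½)*(1/1215)*1421)) = -1031/2260078 + 1711586/(1421/2430) = -1031/2260078 + 1711586*(2430/1421) = -1031/2260078 + 4159153980/1421 = 9400012407345389/3211570838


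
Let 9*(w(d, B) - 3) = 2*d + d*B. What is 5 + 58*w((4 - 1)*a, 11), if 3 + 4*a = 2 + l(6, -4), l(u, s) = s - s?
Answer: 697/6 ≈ 116.17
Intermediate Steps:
l(u, s) = 0
a = -¼ (a = -¾ + (2 + 0)/4 = -¾ + (¼)*2 = -¾ + ½ = -¼ ≈ -0.25000)
w(d, B) = 3 + 2*d/9 + B*d/9 (w(d, B) = 3 + (2*d + d*B)/9 = 3 + (2*d + B*d)/9 = 3 + (2*d/9 + B*d/9) = 3 + 2*d/9 + B*d/9)
5 + 58*w((4 - 1)*a, 11) = 5 + 58*(3 + 2*((4 - 1)*(-¼))/9 + (⅑)*11*((4 - 1)*(-¼))) = 5 + 58*(3 + 2*(3*(-¼))/9 + (⅑)*11*(3*(-¼))) = 5 + 58*(3 + (2/9)*(-¾) + (⅑)*11*(-¾)) = 5 + 58*(3 - ⅙ - 11/12) = 5 + 58*(23/12) = 5 + 667/6 = 697/6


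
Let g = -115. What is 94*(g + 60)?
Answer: -5170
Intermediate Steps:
94*(g + 60) = 94*(-115 + 60) = 94*(-55) = -5170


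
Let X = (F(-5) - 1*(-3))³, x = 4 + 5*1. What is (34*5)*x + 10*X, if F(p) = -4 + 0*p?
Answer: 1520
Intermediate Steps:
F(p) = -4 (F(p) = -4 + 0 = -4)
x = 9 (x = 4 + 5 = 9)
X = -1 (X = (-4 - 1*(-3))³ = (-4 + 3)³ = (-1)³ = -1)
(34*5)*x + 10*X = (34*5)*9 + 10*(-1) = 170*9 - 10 = 1530 - 10 = 1520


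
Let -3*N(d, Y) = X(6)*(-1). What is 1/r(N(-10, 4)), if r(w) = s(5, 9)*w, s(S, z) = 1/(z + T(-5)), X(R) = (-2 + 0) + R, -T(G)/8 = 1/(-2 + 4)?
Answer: 15/4 ≈ 3.7500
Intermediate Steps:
T(G) = -4 (T(G) = -8/(-2 + 4) = -8/2 = -8*½ = -4)
X(R) = -2 + R
s(S, z) = 1/(-4 + z) (s(S, z) = 1/(z - 4) = 1/(-4 + z))
N(d, Y) = 4/3 (N(d, Y) = -(-2 + 6)*(-1)/3 = -4*(-1)/3 = -⅓*(-4) = 4/3)
r(w) = w/5 (r(w) = w/(-4 + 9) = w/5)
1/r(N(-10, 4)) = 1/((⅕)*(4/3)) = 1/(4/15) = 15/4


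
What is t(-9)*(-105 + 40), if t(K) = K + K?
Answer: 1170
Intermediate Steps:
t(K) = 2*K
t(-9)*(-105 + 40) = (2*(-9))*(-105 + 40) = -18*(-65) = 1170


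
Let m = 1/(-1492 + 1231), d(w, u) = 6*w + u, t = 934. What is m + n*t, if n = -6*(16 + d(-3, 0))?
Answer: 2925287/261 ≈ 11208.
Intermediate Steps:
d(w, u) = u + 6*w
m = -1/261 (m = 1/(-261) = -1/261 ≈ -0.0038314)
n = 12 (n = -6*(16 + (0 + 6*(-3))) = -6*(16 + (0 - 18)) = -6*(16 - 18) = -6*(-2) = 12)
m + n*t = -1/261 + 12*934 = -1/261 + 11208 = 2925287/261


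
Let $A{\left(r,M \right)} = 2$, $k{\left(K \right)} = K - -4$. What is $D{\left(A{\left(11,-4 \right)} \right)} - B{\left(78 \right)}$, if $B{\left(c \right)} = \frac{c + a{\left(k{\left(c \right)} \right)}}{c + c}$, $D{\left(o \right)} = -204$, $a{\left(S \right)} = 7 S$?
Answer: $- \frac{8119}{39} \approx -208.18$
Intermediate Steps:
$k{\left(K \right)} = 4 + K$ ($k{\left(K \right)} = K + 4 = 4 + K$)
$B{\left(c \right)} = \frac{28 + 8 c}{2 c}$ ($B{\left(c \right)} = \frac{c + 7 \left(4 + c\right)}{c + c} = \frac{c + \left(28 + 7 c\right)}{2 c} = \left(28 + 8 c\right) \frac{1}{2 c} = \frac{28 + 8 c}{2 c}$)
$D{\left(A{\left(11,-4 \right)} \right)} - B{\left(78 \right)} = -204 - \left(4 + \frac{14}{78}\right) = -204 - \left(4 + 14 \cdot \frac{1}{78}\right) = -204 - \left(4 + \frac{7}{39}\right) = -204 - \frac{163}{39} = - \frac{8119}{39}$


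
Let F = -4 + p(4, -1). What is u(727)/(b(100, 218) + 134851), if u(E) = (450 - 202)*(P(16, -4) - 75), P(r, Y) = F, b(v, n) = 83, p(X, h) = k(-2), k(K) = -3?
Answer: -10168/67467 ≈ -0.15071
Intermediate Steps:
p(X, h) = -3
F = -7 (F = -4 - 3 = -7)
P(r, Y) = -7
u(E) = -20336 (u(E) = (450 - 202)*(-7 - 75) = 248*(-82) = -20336)
u(727)/(b(100, 218) + 134851) = -20336/(83 + 134851) = -20336/134934 = -20336*1/134934 = -10168/67467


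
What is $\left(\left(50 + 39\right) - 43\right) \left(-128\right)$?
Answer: $-5888$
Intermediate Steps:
$\left(\left(50 + 39\right) - 43\right) \left(-128\right) = \left(89 - 43\right) \left(-128\right) = 46 \left(-128\right) = -5888$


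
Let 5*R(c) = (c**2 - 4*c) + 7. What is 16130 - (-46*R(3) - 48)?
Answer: 81074/5 ≈ 16215.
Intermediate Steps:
R(c) = 7/5 - 4*c/5 + c**2/5 (R(c) = ((c**2 - 4*c) + 7)/5 = (7 + c**2 - 4*c)/5 = 7/5 - 4*c/5 + c**2/5)
16130 - (-46*R(3) - 48) = 16130 - (-46*(7/5 - 4/5*3 + (1/5)*3**2) - 48) = 16130 - (-46*(7/5 - 12/5 + (1/5)*9) - 48) = 16130 - (-46*(7/5 - 12/5 + 9/5) - 48) = 16130 - (-46*4/5 - 48) = 16130 - (-184/5 - 48) = 16130 - 1*(-424/5) = 16130 + 424/5 = 81074/5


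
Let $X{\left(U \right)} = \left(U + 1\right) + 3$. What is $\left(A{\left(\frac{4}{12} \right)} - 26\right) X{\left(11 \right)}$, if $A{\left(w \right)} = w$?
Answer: $-385$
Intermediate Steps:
$X{\left(U \right)} = 4 + U$ ($X{\left(U \right)} = \left(1 + U\right) + 3 = 4 + U$)
$\left(A{\left(\frac{4}{12} \right)} - 26\right) X{\left(11 \right)} = \left(\frac{4}{12} - 26\right) \left(4 + 11\right) = \left(4 \cdot \frac{1}{12} - 26\right) 15 = \left(\frac{1}{3} - 26\right) 15 = \left(- \frac{77}{3}\right) 15 = -385$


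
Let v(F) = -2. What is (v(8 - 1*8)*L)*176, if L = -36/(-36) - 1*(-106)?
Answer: -37664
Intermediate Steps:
L = 107 (L = -36*(-1/36) + 106 = 1 + 106 = 107)
(v(8 - 1*8)*L)*176 = -2*107*176 = -214*176 = -37664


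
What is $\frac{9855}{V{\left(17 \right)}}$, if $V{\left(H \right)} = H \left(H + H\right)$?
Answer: $\frac{9855}{578} \approx 17.05$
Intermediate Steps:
$V{\left(H \right)} = 2 H^{2}$ ($V{\left(H \right)} = H 2 H = 2 H^{2}$)
$\frac{9855}{V{\left(17 \right)}} = \frac{9855}{2 \cdot 17^{2}} = \frac{9855}{2 \cdot 289} = \frac{9855}{578}$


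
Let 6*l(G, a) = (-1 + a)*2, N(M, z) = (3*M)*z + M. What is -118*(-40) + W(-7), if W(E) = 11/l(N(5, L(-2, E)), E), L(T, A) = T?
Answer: 37727/8 ≈ 4715.9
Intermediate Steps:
N(M, z) = M + 3*M*z (N(M, z) = 3*M*z + M = M + 3*M*z)
l(G, a) = -⅓ + a/3 (l(G, a) = ((-1 + a)*2)/6 = (-2 + 2*a)/6 = -⅓ + a/3)
W(E) = 11/(-⅓ + E/3)
-118*(-40) + W(-7) = -118*(-40) + 33/(-1 - 7) = 4720 + 33/(-8) = 4720 + 33*(-⅛) = 4720 - 33/8 = 37727/8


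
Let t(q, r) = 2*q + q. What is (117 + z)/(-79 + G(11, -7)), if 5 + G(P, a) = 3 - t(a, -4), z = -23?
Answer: -47/30 ≈ -1.5667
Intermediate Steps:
t(q, r) = 3*q
G(P, a) = -2 - 3*a (G(P, a) = -5 + (3 - 3*a) = -2 - 3*a)
(117 + z)/(-79 + G(11, -7)) = (117 - 23)/(-79 + (-2 - 3*(-7))) = 94/(-79 + (-2 + 21)) = 94/(-79 + 19) = 94/(-60) = 94*(-1/60) = -47/30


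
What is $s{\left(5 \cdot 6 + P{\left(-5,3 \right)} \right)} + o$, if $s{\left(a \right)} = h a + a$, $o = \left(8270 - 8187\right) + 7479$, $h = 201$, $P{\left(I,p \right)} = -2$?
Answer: $13218$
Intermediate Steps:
$o = 7562$ ($o = 83 + 7479 = 7562$)
$s{\left(a \right)} = 202 a$ ($s{\left(a \right)} = 201 a + a = 202 a$)
$s{\left(5 \cdot 6 + P{\left(-5,3 \right)} \right)} + o = 202 \left(5 \cdot 6 - 2\right) + 7562 = 202 \left(30 - 2\right) + 7562 = 202 \cdot 28 + 7562 = 5656 + 7562 = 13218$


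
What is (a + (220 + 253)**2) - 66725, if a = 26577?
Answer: 183581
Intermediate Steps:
(a + (220 + 253)**2) - 66725 = (26577 + (220 + 253)**2) - 66725 = (26577 + 473**2) - 66725 = (26577 + 223729) - 66725 = 250306 - 66725 = 183581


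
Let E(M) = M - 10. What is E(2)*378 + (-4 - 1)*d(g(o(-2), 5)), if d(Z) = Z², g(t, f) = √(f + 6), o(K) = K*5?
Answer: -3079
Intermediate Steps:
o(K) = 5*K
g(t, f) = √(6 + f)
E(M) = -10 + M
E(2)*378 + (-4 - 1)*d(g(o(-2), 5)) = (-10 + 2)*378 + (-4 - 1)*(√(6 + 5))² = -8*378 - 5*(√11)² = -3024 - 5*11 = -3024 - 55 = -3079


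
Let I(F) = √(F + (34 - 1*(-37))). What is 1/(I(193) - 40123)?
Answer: -40123/1609854865 - 2*√66/1609854865 ≈ -2.4933e-5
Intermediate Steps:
I(F) = √(71 + F) (I(F) = √(F + (34 + 37)) = √(F + 71) = √(71 + F))
1/(I(193) - 40123) = 1/(√(71 + 193) - 40123) = 1/(√264 - 40123) = 1/(2*√66 - 40123) = 1/(-40123 + 2*√66)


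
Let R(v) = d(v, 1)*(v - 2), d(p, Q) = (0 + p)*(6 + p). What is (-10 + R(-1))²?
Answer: 25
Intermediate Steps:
d(p, Q) = p*(6 + p)
R(v) = v*(-2 + v)*(6 + v) (R(v) = (v*(6 + v))*(v - 2) = (v*(6 + v))*(-2 + v) = v*(-2 + v)*(6 + v))
(-10 + R(-1))² = (-10 - (-2 - 1)*(6 - 1))² = (-10 - 1*(-3)*5)² = (-10 + 15)² = 5² = 25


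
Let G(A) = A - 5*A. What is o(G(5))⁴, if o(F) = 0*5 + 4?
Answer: 256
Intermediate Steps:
G(A) = -4*A
o(F) = 4 (o(F) = 0 + 4 = 4)
o(G(5))⁴ = 4⁴ = 256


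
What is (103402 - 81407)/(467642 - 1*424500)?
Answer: 415/814 ≈ 0.50983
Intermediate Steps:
(103402 - 81407)/(467642 - 1*424500) = 21995/(467642 - 424500) = 21995/43142 = 21995*(1/43142) = 415/814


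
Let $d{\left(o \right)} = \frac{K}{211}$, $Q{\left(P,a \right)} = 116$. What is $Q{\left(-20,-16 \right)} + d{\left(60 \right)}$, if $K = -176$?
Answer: $\frac{24300}{211} \approx 115.17$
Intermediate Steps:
$d{\left(o \right)} = - \frac{176}{211}$
$Q{\left(-20,-16 \right)} + d{\left(60 \right)} = 116 - \frac{176}{211} = \frac{24300}{211}$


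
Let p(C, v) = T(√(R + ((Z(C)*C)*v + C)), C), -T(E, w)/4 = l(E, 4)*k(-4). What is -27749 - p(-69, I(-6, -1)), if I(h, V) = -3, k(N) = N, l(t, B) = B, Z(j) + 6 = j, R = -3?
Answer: -27813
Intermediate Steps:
Z(j) = -6 + j
T(E, w) = 64 (T(E, w) = -16*(-4) = -4*(-16) = 64)
p(C, v) = 64
-27749 - p(-69, I(-6, -1)) = -27749 - 1*64 = -27749 - 64 = -27813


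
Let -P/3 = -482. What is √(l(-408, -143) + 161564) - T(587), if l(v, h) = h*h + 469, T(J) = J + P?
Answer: -2033 + √182482 ≈ -1605.8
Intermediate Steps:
P = 1446 (P = -3*(-482) = 1446)
T(J) = 1446 + J (T(J) = J + 1446 = 1446 + J)
l(v, h) = 469 + h² (l(v, h) = h² + 469 = 469 + h²)
√(l(-408, -143) + 161564) - T(587) = √((469 + (-143)²) + 161564) - (1446 + 587) = √((469 + 20449) + 161564) - 1*2033 = √(20918 + 161564) - 2033 = √182482 - 2033 = -2033 + √182482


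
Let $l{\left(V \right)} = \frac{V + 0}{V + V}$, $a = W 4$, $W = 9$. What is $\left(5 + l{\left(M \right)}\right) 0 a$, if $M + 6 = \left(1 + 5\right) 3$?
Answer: $0$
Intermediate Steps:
$a = 36$ ($a = 9 \cdot 4 = 36$)
$M = 12$ ($M = -6 + \left(1 + 5\right) 3 = -6 + 6 \cdot 3 = -6 + 18 = 12$)
$l{\left(V \right)} = \frac{1}{2}$ ($l{\left(V \right)} = \frac{V}{2 V} = V \frac{1}{2 V} = \frac{1}{2}$)
$\left(5 + l{\left(M \right)}\right) 0 a = \left(5 + \frac{1}{2}\right) 0 \cdot 36 = \frac{11}{2} \cdot 0 \cdot 36 = 0 \cdot 36 = 0$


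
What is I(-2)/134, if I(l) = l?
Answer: -1/67 ≈ -0.014925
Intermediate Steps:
I(-2)/134 = -2/134 = (1/134)*(-2) = -1/67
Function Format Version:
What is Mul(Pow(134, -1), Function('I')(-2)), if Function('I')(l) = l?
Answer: Rational(-1, 67) ≈ -0.014925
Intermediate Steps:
Mul(Pow(134, -1), Function('I')(-2)) = Mul(Pow(134, -1), -2) = Mul(Rational(1, 134), -2) = Rational(-1, 67)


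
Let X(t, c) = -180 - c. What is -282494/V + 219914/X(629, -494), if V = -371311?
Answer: 40872595185/58295827 ≈ 701.12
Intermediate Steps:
-282494/V + 219914/X(629, -494) = -282494/(-371311) + 219914/(-180 - 1*(-494)) = -282494*(-1/371311) + 219914/(-180 + 494) = 282494/371311 + 219914/314 = 282494/371311 + 219914*(1/314) = 282494/371311 + 109957/157 = 40872595185/58295827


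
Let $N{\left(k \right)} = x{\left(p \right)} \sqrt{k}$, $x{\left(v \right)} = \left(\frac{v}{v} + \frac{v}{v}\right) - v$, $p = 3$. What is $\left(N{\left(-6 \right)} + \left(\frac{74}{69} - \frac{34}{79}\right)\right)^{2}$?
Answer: $\frac{\left(3500 - 5451 i \sqrt{6}\right)^{2}}{29713401} \approx -5.5877 - 3.1456 i$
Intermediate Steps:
$x{\left(v \right)} = 2 - v$ ($x{\left(v \right)} = \left(1 + 1\right) - v = 2 - v$)
$N{\left(k \right)} = - \sqrt{k}$ ($N{\left(k \right)} = \left(2 - 3\right) \sqrt{k} = - \sqrt{k}$)
$\left(N{\left(-6 \right)} + \left(\frac{74}{69} - \frac{34}{79}\right)\right)^{2} = \left(- \sqrt{-6} + \left(\frac{74}{69} - \frac{34}{79}\right)\right)^{2} = \left(- i \sqrt{6} + \left(74 \cdot \frac{1}{69} - \frac{34}{79}\right)\right)^{2} = \left(- i \sqrt{6} + \left(\frac{74}{69} - \frac{34}{79}\right)\right)^{2} = \left(- i \sqrt{6} + \frac{3500}{5451}\right)^{2} = \left(\frac{3500}{5451} - i \sqrt{6}\right)^{2}$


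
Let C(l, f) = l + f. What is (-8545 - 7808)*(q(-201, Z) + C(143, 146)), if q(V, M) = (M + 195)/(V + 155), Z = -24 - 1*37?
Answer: -4678380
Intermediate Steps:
Z = -61 (Z = -24 - 37 = -61)
C(l, f) = f + l
q(V, M) = (195 + M)/(155 + V)
(-8545 - 7808)*(q(-201, Z) + C(143, 146)) = (-8545 - 7808)*((195 - 61)/(155 - 201) + (146 + 143)) = -16353*(134/(-46) + 289) = -16353*(-1/46*134 + 289) = -16353*(-67/23 + 289) = -16353*6580/23 = -4678380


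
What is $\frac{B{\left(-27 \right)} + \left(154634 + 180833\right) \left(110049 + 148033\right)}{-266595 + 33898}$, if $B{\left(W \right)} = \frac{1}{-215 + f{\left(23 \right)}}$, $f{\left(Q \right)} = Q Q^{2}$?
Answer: $- \frac{1034780187801889}{2781194544} \approx -3.7206 \cdot 10^{5}$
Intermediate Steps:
$f{\left(Q \right)} = Q^{3}$
$B{\left(W \right)} = \frac{1}{11952}$ ($B{\left(W \right)} = \frac{1}{-215 + 23^{3}} = \frac{1}{-215 + 12167} = \frac{1}{11952}$)
$\frac{B{\left(-27 \right)} + \left(154634 + 180833\right) \left(110049 + 148033\right)}{-266595 + 33898} = \frac{\frac{1}{11952} + \left(154634 + 180833\right) \left(110049 + 148033\right)}{-266595 + 33898} = \frac{\frac{1}{11952} + 335467 \cdot 258082}{-232697} = \left(\frac{1}{11952} + 86577994294\right) \left(- \frac{1}{232697}\right) = \frac{1034780187801889}{11952} \left(- \frac{1}{232697}\right) = - \frac{1034780187801889}{2781194544}$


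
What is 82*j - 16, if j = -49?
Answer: -4034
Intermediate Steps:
82*j - 16 = 82*(-49) - 16 = -4018 - 16 = -4034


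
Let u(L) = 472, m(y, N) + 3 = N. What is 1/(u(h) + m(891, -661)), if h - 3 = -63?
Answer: -1/192 ≈ -0.0052083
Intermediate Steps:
h = -60 (h = 3 - 63 = -60)
m(y, N) = -3 + N
1/(u(h) + m(891, -661)) = 1/(472 + (-3 - 661)) = 1/(472 - 664) = 1/(-192) = -1/192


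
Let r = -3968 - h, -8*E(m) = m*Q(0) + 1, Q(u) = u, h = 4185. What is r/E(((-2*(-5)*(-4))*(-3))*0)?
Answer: 65224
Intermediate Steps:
E(m) = -⅛ (E(m) = -(m*0 + 1)/8 = -(0 + 1)/8 = -⅛*1 = -⅛)
r = -8153 (r = -3968 - 1*4185 = -3968 - 4185 = -8153)
r/E(((-2*(-5)*(-4))*(-3))*0) = -8153/(-⅛) = -8153*(-8) = 65224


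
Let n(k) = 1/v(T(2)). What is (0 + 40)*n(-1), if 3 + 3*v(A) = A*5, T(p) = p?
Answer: 120/7 ≈ 17.143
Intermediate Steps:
v(A) = -1 + 5*A/3 (v(A) = -1 + (A*5)/3 = -1 + (5*A)/3 = -1 + 5*A/3)
n(k) = 3/7 (n(k) = 1/(-1 + (5/3)*2) = 1/(-1 + 10/3) = 1/(7/3) = 3/7)
(0 + 40)*n(-1) = (0 + 40)*(3/7) = 40*(3/7) = 120/7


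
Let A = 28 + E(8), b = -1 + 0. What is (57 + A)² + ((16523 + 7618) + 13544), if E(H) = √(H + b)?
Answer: 44917 + 170*√7 ≈ 45367.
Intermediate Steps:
b = -1
E(H) = √(-1 + H) (E(H) = √(H - 1) = √(-1 + H))
A = 28 + √7 (A = 28 + √(-1 + 8) = 28 + √7 ≈ 30.646)
(57 + A)² + ((16523 + 7618) + 13544) = (57 + (28 + √7))² + ((16523 + 7618) + 13544) = (85 + √7)² + (24141 + 13544) = (85 + √7)² + 37685 = 37685 + (85 + √7)²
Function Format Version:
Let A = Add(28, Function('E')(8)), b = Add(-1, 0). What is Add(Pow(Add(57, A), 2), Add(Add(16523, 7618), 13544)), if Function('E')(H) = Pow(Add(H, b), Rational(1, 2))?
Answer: Add(44917, Mul(170, Pow(7, Rational(1, 2)))) ≈ 45367.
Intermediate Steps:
b = -1
Function('E')(H) = Pow(Add(-1, H), Rational(1, 2)) (Function('E')(H) = Pow(Add(H, -1), Rational(1, 2)) = Pow(Add(-1, H), Rational(1, 2)))
A = Add(28, Pow(7, Rational(1, 2))) (A = Add(28, Pow(Add(-1, 8), Rational(1, 2))) = Add(28, Pow(7, Rational(1, 2))) ≈ 30.646)
Add(Pow(Add(57, A), 2), Add(Add(16523, 7618), 13544)) = Add(Pow(Add(57, Add(28, Pow(7, Rational(1, 2)))), 2), Add(Add(16523, 7618), 13544)) = Add(Pow(Add(85, Pow(7, Rational(1, 2))), 2), Add(24141, 13544)) = Add(Pow(Add(85, Pow(7, Rational(1, 2))), 2), 37685) = Add(37685, Pow(Add(85, Pow(7, Rational(1, 2))), 2))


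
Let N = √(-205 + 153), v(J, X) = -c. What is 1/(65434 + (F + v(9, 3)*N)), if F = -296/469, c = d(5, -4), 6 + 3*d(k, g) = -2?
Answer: 64767551625/4237959462296354 - 2639532*I*√13/2118979731148177 ≈ 1.5283e-5 - 4.4913e-9*I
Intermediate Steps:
d(k, g) = -8/3 (d(k, g) = -2 + (⅓)*(-2) = -2 - ⅔ = -8/3)
c = -8/3 ≈ -2.6667
v(J, X) = 8/3 (v(J, X) = -1*(-8/3) = 8/3)
N = 2*I*√13 (N = √(-52) = 2*I*√13 ≈ 7.2111*I)
F = -296/469 (F = -296*1/469 = -296/469 ≈ -0.63113)
1/(65434 + (F + v(9, 3)*N)) = 1/(65434 + (-296/469 + 8*(2*I*√13)/3)) = 1/(65434 + (-296/469 + 16*I*√13/3)) = 1/(30688250/469 + 16*I*√13/3)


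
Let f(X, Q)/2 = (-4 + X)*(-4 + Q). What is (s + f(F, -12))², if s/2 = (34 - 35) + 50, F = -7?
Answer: 202500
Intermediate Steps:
f(X, Q) = 2*(-4 + Q)*(-4 + X) (f(X, Q) = 2*((-4 + X)*(-4 + Q)) = 2*((-4 + Q)*(-4 + X)) = 2*(-4 + Q)*(-4 + X))
s = 98 (s = 2*((34 - 35) + 50) = 2*(-1 + 50) = 2*49 = 98)
(s + f(F, -12))² = (98 + (32 - 8*(-12) - 8*(-7) + 2*(-12)*(-7)))² = (98 + (32 + 96 + 56 + 168))² = (98 + 352)² = 450² = 202500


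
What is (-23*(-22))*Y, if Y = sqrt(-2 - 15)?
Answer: 506*I*sqrt(17) ≈ 2086.3*I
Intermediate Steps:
Y = I*sqrt(17) (Y = sqrt(-17) = I*sqrt(17) ≈ 4.1231*I)
(-23*(-22))*Y = (-23*(-22))*(I*sqrt(17)) = 506*(I*sqrt(17)) = 506*I*sqrt(17)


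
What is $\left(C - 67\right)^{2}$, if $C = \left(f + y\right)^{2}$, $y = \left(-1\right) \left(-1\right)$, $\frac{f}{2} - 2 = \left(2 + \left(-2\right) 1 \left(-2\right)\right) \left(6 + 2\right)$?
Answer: $102697956$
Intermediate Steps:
$f = 100$ ($f = 4 + 2 \left(2 + \left(-2\right) 1 \left(-2\right)\right) \left(6 + 2\right) = 4 + 2 \left(2 - -4\right) 8 = 4 + 2 \left(2 + 4\right) 8 = 4 + 2 \cdot 6 \cdot 8 = 4 + 2 \cdot 48 = 4 + 96 = 100$)
$y = 1$
$C = 10201$ ($C = \left(100 + 1\right)^{2} = 101^{2} = 10201$)
$\left(C - 67\right)^{2} = \left(10201 - 67\right)^{2} = 10134^{2} = 102697956$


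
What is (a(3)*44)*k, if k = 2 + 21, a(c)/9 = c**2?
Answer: 81972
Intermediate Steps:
a(c) = 9*c**2
k = 23
(a(3)*44)*k = ((9*3**2)*44)*23 = ((9*9)*44)*23 = (81*44)*23 = 3564*23 = 81972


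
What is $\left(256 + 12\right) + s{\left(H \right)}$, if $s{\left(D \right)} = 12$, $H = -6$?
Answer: $280$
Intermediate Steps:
$\left(256 + 12\right) + s{\left(H \right)} = \left(256 + 12\right) + 12 = 268 + 12 = 280$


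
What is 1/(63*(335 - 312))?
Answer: 1/1449 ≈ 0.00069013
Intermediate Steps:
1/(63*(335 - 312)) = 1/(63*23) = 1/1449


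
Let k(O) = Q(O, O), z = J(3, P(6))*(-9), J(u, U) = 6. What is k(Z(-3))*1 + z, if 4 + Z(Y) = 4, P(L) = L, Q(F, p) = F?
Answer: -54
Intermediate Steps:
z = -54 (z = 6*(-9) = -54)
Z(Y) = 0 (Z(Y) = -4 + 4 = 0)
k(O) = O
k(Z(-3))*1 + z = 0*1 - 54 = 0 - 54 = -54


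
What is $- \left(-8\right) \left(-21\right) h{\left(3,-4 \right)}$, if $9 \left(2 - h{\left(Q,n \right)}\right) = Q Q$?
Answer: $-168$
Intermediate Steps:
$h{\left(Q,n \right)} = 2 - \frac{Q^{2}}{9}$ ($h{\left(Q,n \right)} = 2 - \frac{Q Q}{9} = 2 - \frac{Q^{2}}{9}$)
$- \left(-8\right) \left(-21\right) h{\left(3,-4 \right)} = - \left(-8\right) \left(-21\right) \left(2 - \frac{3^{2}}{9}\right) = - 168 \left(2 - 1\right) = - 168 \cdot 1 = \left(-1\right) 168 = -168$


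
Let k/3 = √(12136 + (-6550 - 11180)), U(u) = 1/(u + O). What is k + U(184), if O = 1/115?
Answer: 115/21161 + 3*I*√5594 ≈ 0.0054345 + 224.38*I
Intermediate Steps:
O = 1/115 ≈ 0.0086956
U(u) = 1/(1/115 + u) (U(u) = 1/(u + 1/115) = 1/(1/115 + u))
k = 3*I*√5594 (k = 3*√(12136 + (-6550 - 11180)) = 3*√(12136 - 17730) = 3*√(-5594) = 3*(I*√5594) = 3*I*√5594 ≈ 224.38*I)
k + U(184) = 3*I*√5594 + 115/(1 + 115*184) = 3*I*√5594 + 115/(1 + 21160) = 3*I*√5594 + 115/21161 = 115/21161 + 3*I*√5594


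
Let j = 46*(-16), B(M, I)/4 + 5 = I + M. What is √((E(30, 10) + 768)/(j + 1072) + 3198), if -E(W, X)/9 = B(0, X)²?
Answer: √156289/7 ≈ 56.476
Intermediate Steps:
B(M, I) = -20 + 4*I + 4*M (B(M, I) = -20 + 4*(I + M) = -20 + (4*I + 4*M) = -20 + 4*I + 4*M)
E(W, X) = -9*(-20 + 4*X)² (E(W, X) = -9*(-20 + 4*X + 4*0)² = -9*(-20 + 4*X + 0)² = -9*(-20 + 4*X)²)
j = -736
√((E(30, 10) + 768)/(j + 1072) + 3198) = √((-144*(-5 + 10)² + 768)/(-736 + 1072) + 3198) = √((-144*5² + 768)/336 + 3198) = √((-144*25 + 768)*(1/336) + 3198) = √((-3600 + 768)*(1/336) + 3198) = √(-2832*1/336 + 3198) = √(-59/7 + 3198) = √(22327/7) = √156289/7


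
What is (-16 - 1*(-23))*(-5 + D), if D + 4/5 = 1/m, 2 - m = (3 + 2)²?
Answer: -4704/115 ≈ -40.904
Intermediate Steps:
m = -23 (m = 2 - (3 + 2)² = 2 - 1*5² = 2 - 1*25 = 2 - 25 = -23)
D = -97/115 (D = -⅘ + 1/(-23) = -⅘ - 1/23 = -97/115 ≈ -0.84348)
(-16 - 1*(-23))*(-5 + D) = (-16 - 1*(-23))*(-5 - 97/115) = (-16 + 23)*(-672/115) = 7*(-672/115) = -4704/115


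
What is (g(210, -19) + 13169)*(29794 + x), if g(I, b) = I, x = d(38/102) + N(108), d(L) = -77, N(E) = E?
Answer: 399028675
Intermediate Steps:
x = 31 (x = -77 + 108 = 31)
(g(210, -19) + 13169)*(29794 + x) = (210 + 13169)*(29794 + 31) = 13379*29825 = 399028675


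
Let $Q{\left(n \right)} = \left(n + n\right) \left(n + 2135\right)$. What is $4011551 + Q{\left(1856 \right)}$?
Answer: $18826143$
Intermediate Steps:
$Q{\left(n \right)} = 2 n \left(2135 + n\right)$
$4011551 + Q{\left(1856 \right)} = 4011551 + 2 \cdot 1856 \left(2135 + 1856\right) = 4011551 + 2 \cdot 1856 \cdot 3991 = 4011551 + 14814592 = 18826143$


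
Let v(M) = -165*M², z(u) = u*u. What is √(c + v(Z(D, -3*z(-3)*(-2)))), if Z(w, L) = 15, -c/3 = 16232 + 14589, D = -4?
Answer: 2*I*√32397 ≈ 359.98*I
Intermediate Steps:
z(u) = u²
c = -92463 (c = -3*(16232 + 14589) = -3*30821 = -92463)
√(c + v(Z(D, -3*z(-3)*(-2)))) = √(-92463 - 165*15²) = √(-92463 - 165*225) = √(-92463 - 37125) = √(-129588) = 2*I*√32397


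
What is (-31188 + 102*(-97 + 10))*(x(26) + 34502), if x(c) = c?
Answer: -1383260736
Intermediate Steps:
(-31188 + 102*(-97 + 10))*(x(26) + 34502) = (-31188 + 102*(-97 + 10))*(26 + 34502) = (-31188 + 102*(-87))*34528 = (-31188 - 8874)*34528 = -40062*34528 = -1383260736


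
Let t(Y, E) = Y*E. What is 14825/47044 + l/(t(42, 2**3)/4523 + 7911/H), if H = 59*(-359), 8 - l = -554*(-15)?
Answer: 37416654243739469/1348499183028 ≈ 27747.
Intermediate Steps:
l = -8302 (l = 8 - (-554)*(-15) = 8 - 1*8310 = 8 - 8310 = -8302)
t(Y, E) = E*Y
H = -21181
14825/47044 + l/(t(42, 2**3)/4523 + 7911/H) = 14825/47044 - 8302/((2**3*42)/4523 + 7911/(-21181)) = 14825*(1/47044) - 8302/((8*42)*(1/4523) + 7911*(-1/21181)) = 14825/47044 - 8302/(336*(1/4523) - 7911/21181) = 14825/47044 - 8302/(336/4523 - 7911/21181) = 14825/47044 - 8302/(-28664637/95801663) = 14825/47044 - 8302*(-95801663/28664637) = 14825/47044 + 795345406226/28664637 = 37416654243739469/1348499183028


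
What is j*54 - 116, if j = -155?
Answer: -8486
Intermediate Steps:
j*54 - 116 = -155*54 - 116 = -8370 - 116 = -8486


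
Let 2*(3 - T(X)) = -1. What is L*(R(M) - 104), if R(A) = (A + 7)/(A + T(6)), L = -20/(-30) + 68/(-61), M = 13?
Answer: 278144/6039 ≈ 46.058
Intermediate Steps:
T(X) = 7/2 (T(X) = 3 - ½*(-1) = 3 + ½ = 7/2)
L = -82/183 (L = -20*(-1/30) + 68*(-1/61) = ⅔ - 68/61 = -82/183 ≈ -0.44809)
R(A) = (7 + A)/(7/2 + A) (R(A) = (A + 7)/(A + 7/2) = (7 + A)/(7/2 + A))
L*(R(M) - 104) = -82*(2*(7 + 13)/(7 + 2*13) - 104)/183 = -82*(2*20/(7 + 26) - 104)/183 = -82*(2*20/33 - 104)/183 = -82*(2*(1/33)*20 - 104)/183 = -82*(40/33 - 104)/183 = -82/183*(-3392/33) = 278144/6039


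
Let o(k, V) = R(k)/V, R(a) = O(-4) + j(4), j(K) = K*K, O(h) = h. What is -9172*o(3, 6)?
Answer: -18344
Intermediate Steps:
j(K) = K²
R(a) = 12 (R(a) = -4 + 4² = -4 + 16 = 12)
o(k, V) = 12/V
-9172*o(3, 6) = -110064/6 = -9172*2 = -18344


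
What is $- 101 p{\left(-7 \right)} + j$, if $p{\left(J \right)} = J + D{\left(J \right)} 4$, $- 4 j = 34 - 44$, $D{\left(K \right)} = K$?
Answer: $\frac{7075}{2} \approx 3537.5$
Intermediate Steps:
$j = \frac{5}{2}$ ($j = - \frac{34 - 44}{4} = \left(- \frac{1}{4}\right) \left(-10\right) = \frac{5}{2} \approx 2.5$)
$p{\left(J \right)} = 5 J$ ($p{\left(J \right)} = J + J 4 = J + 4 J = 5 J$)
$- 101 p{\left(-7 \right)} + j = - 101 \cdot 5 \left(-7\right) + \frac{5}{2} = \left(-101\right) \left(-35\right) + \frac{5}{2} = 3535 + \frac{5}{2} = \frac{7075}{2}$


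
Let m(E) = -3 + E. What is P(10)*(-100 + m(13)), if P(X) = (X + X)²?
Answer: -36000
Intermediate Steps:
P(X) = 4*X² (P(X) = (2*X)² = 4*X²)
P(10)*(-100 + m(13)) = (4*10²)*(-100 + (-3 + 13)) = (4*100)*(-100 + 10) = 400*(-90) = -36000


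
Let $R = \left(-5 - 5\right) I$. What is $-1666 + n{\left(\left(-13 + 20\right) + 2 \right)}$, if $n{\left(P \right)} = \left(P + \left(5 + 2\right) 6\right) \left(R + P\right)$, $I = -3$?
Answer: $323$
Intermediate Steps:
$R = 30$ ($R = \left(-5 - 5\right) \left(-3\right) = \left(-10\right) \left(-3\right) = 30$)
$n{\left(P \right)} = \left(30 + P\right) \left(42 + P\right)$ ($n{\left(P \right)} = \left(P + \left(5 + 2\right) 6\right) \left(30 + P\right) = \left(P + 7 \cdot 6\right) \left(30 + P\right) = \left(P + 42\right) \left(30 + P\right) = \left(42 + P\right) \left(30 + P\right) = \left(30 + P\right) \left(42 + P\right)$)
$-1666 + n{\left(\left(-13 + 20\right) + 2 \right)} = -1666 + \left(1260 + \left(\left(-13 + 20\right) + 2\right)^{2} + 72 \left(\left(-13 + 20\right) + 2\right)\right) = -1666 + \left(1260 + \left(7 + 2\right)^{2} + 72 \left(7 + 2\right)\right) = -1666 + \left(1260 + 9^{2} + 72 \cdot 9\right) = -1666 + \left(1260 + 81 + 648\right) = -1666 + 1989 = 323$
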